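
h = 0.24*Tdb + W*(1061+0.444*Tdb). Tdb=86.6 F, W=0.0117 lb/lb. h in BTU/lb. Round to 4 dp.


h = 0.24*86.6 + 0.0117*(1061+0.444*86.6) = 33.6476 BTU/lb

33.6476 BTU/lb


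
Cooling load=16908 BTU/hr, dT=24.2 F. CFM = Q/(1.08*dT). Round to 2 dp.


CFM = 16908 / (1.08 * 24.2) = 646.92

646.92 CFM


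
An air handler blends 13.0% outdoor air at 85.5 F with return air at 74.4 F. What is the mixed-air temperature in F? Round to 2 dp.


T_mix = 74.4 + (13.0/100)*(85.5-74.4) = 75.84 F

75.84 F


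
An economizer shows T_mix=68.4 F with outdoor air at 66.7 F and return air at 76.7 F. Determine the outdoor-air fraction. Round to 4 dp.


frac = (68.4 - 76.7) / (66.7 - 76.7) = 0.8300

0.8300


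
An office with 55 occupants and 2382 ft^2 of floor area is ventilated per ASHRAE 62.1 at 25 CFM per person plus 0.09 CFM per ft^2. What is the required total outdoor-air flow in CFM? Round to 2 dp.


Total = 55*25 + 2382*0.09 = 1589.38 CFM

1589.38 CFM


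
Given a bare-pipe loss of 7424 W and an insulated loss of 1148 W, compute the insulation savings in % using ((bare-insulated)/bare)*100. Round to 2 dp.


Savings = ((7424-1148)/7424)*100 = 84.54 %

84.54 %


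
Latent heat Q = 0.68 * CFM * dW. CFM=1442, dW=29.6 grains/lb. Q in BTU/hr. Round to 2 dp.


Q = 0.68 * 1442 * 29.6 = 29024.58 BTU/hr

29024.58 BTU/hr


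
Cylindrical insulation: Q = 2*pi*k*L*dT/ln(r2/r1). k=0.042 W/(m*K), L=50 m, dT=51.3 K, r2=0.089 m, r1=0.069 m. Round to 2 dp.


Q = 2*pi*0.042*50*51.3/ln(0.089/0.069) = 2659.36 W

2659.36 W


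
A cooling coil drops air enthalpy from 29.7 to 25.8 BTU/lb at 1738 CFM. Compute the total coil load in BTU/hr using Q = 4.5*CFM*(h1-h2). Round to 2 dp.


Q = 4.5 * 1738 * (29.7 - 25.8) = 30501.90 BTU/hr

30501.90 BTU/hr


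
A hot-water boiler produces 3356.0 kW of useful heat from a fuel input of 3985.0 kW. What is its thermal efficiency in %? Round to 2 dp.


eta = (3356.0/3985.0)*100 = 84.22 %

84.22 %


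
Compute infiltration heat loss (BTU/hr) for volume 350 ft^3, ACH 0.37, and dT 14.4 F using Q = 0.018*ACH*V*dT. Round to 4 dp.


Q = 0.018 * 0.37 * 350 * 14.4 = 33.5664 BTU/hr

33.5664 BTU/hr


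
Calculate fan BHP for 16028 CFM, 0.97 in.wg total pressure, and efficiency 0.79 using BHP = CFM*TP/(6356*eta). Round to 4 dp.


BHP = 16028 * 0.97 / (6356 * 0.79) = 3.0963 hp

3.0963 hp


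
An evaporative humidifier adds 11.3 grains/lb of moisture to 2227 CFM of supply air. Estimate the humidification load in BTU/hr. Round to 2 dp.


Q = 0.68 * 2227 * 11.3 = 17112.27 BTU/hr

17112.27 BTU/hr


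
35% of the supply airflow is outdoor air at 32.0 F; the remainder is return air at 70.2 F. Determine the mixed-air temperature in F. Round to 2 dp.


T_mix = 0.35*32.0 + 0.65*70.2 = 56.83 F

56.83 F


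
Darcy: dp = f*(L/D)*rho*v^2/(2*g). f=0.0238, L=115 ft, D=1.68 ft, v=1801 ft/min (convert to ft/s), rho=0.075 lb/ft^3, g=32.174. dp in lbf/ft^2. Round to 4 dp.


v_fps = 1801/60 = 30.0167 ft/s
dp = 0.0238*(115/1.68)*0.075*30.0167^2/(2*32.174) = 1.7109 lbf/ft^2

1.7109 lbf/ft^2


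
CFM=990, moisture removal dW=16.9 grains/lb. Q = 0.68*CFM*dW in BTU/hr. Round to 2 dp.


Q = 0.68 * 990 * 16.9 = 11377.08 BTU/hr

11377.08 BTU/hr


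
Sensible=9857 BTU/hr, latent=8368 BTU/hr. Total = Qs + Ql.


Qt = 9857 + 8368 = 18225 BTU/hr

18225 BTU/hr


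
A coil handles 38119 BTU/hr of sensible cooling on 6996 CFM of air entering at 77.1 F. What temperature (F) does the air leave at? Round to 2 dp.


dT = 38119/(1.08*6996) = 5.0451
T_leave = 77.1 - 5.0451 = 72.05 F

72.05 F


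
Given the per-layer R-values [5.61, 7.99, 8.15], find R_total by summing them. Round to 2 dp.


R_total = 5.61 + 7.99 + 8.15 = 21.75

21.75


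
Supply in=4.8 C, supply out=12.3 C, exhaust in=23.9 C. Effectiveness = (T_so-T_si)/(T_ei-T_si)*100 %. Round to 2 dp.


eff = (12.3-4.8)/(23.9-4.8)*100 = 39.27 %

39.27 %


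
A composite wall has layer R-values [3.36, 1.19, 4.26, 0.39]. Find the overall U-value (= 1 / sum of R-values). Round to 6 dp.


R_total = 3.36 + 1.19 + 4.26 + 0.39 = 9.20
U = 1/9.20 = 0.108696

0.108696


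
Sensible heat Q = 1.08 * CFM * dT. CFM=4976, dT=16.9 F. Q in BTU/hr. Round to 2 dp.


Q = 1.08 * 4976 * 16.9 = 90821.95 BTU/hr

90821.95 BTU/hr


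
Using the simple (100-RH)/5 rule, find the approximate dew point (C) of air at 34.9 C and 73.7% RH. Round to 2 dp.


Td = 34.9 - (100-73.7)/5 = 29.64 C

29.64 C


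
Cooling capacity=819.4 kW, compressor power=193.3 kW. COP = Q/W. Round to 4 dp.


COP = 819.4 / 193.3 = 4.2390

4.2390


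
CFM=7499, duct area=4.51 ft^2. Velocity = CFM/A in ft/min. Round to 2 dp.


V = 7499 / 4.51 = 1662.75 ft/min

1662.75 ft/min


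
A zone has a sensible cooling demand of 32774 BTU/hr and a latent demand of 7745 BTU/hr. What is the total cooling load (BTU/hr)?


Qt = 32774 + 7745 = 40519 BTU/hr

40519 BTU/hr


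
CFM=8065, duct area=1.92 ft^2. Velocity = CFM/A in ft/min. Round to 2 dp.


V = 8065 / 1.92 = 4200.52 ft/min

4200.52 ft/min


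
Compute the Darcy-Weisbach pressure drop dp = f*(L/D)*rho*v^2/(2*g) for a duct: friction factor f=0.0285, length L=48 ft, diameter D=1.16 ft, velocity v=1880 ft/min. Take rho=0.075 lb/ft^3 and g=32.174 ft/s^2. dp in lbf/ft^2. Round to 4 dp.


v_fps = 1880/60 = 31.3333 ft/s
dp = 0.0285*(48/1.16)*0.075*31.3333^2/(2*32.174) = 1.3495 lbf/ft^2

1.3495 lbf/ft^2


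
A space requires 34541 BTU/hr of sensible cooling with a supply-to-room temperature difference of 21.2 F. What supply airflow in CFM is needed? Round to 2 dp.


CFM = 34541 / (1.08 * 21.2) = 1508.60

1508.60 CFM


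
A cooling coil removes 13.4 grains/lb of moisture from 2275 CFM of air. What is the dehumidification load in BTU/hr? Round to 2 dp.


Q = 0.68 * 2275 * 13.4 = 20729.80 BTU/hr

20729.80 BTU/hr


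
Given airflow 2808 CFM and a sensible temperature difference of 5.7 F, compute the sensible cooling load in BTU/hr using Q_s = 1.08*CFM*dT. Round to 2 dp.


Q = 1.08 * 2808 * 5.7 = 17286.05 BTU/hr

17286.05 BTU/hr


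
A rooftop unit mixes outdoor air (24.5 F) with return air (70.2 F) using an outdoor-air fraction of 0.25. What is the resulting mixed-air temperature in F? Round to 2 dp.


T_mix = 0.25*24.5 + 0.75*70.2 = 58.78 F

58.78 F


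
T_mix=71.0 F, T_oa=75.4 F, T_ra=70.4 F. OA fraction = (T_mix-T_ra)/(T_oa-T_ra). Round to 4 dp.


frac = (71.0 - 70.4) / (75.4 - 70.4) = 0.1200

0.1200


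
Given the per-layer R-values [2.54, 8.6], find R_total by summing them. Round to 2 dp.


R_total = 2.54 + 8.6 = 11.14

11.14


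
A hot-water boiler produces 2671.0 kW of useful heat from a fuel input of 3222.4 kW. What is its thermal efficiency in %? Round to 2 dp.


eta = (2671.0/3222.4)*100 = 82.89 %

82.89 %


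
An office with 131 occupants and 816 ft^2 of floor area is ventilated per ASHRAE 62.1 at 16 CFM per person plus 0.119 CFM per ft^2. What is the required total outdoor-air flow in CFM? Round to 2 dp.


Total = 131*16 + 816*0.119 = 2193.10 CFM

2193.10 CFM


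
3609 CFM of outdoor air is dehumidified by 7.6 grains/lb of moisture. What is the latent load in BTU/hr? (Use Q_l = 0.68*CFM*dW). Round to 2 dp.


Q = 0.68 * 3609 * 7.6 = 18651.31 BTU/hr

18651.31 BTU/hr


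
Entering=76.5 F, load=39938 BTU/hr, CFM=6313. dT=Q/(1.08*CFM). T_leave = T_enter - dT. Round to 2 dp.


dT = 39938/(1.08*6313) = 5.8577
T_leave = 76.5 - 5.8577 = 70.64 F

70.64 F


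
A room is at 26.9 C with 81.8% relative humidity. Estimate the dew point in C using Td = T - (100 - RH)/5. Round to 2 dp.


Td = 26.9 - (100-81.8)/5 = 23.26 C

23.26 C


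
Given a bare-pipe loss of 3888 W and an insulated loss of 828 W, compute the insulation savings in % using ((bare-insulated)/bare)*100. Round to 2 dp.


Savings = ((3888-828)/3888)*100 = 78.70 %

78.70 %


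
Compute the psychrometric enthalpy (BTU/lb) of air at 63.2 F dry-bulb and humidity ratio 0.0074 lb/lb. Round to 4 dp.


h = 0.24*63.2 + 0.0074*(1061+0.444*63.2) = 23.2270 BTU/lb

23.2270 BTU/lb


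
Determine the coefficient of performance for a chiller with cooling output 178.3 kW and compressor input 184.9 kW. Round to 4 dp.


COP = 178.3 / 184.9 = 0.9643

0.9643


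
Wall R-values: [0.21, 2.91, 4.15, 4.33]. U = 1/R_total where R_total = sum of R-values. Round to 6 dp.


R_total = 0.21 + 2.91 + 4.15 + 4.33 = 11.60
U = 1/11.60 = 0.086207

0.086207


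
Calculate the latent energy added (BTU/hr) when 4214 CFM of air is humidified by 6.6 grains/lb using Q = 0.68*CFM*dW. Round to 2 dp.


Q = 0.68 * 4214 * 6.6 = 18912.43 BTU/hr

18912.43 BTU/hr


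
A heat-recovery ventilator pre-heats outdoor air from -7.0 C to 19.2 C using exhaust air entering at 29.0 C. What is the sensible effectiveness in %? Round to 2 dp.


eff = (19.2-(-7.0))/(29.0-(-7.0))*100 = 72.78 %

72.78 %


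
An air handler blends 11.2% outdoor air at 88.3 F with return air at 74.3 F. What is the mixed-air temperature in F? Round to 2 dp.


T_mix = 74.3 + (11.2/100)*(88.3-74.3) = 75.87 F

75.87 F


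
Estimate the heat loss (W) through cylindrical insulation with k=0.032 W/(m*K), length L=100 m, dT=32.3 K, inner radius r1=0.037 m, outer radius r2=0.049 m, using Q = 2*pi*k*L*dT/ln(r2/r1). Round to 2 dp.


Q = 2*pi*0.032*100*32.3/ln(0.049/0.037) = 2311.94 W

2311.94 W


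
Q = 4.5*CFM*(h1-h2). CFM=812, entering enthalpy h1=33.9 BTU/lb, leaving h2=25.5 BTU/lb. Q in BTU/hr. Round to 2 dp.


Q = 4.5 * 812 * (33.9 - 25.5) = 30693.60 BTU/hr

30693.60 BTU/hr


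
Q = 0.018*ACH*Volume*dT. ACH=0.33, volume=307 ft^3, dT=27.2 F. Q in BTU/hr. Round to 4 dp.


Q = 0.018 * 0.33 * 307 * 27.2 = 49.6014 BTU/hr

49.6014 BTU/hr


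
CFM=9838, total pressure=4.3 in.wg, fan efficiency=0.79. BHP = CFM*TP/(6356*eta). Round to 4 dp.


BHP = 9838 * 4.3 / (6356 * 0.79) = 8.4249 hp

8.4249 hp


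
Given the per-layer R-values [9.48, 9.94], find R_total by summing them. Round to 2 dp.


R_total = 9.48 + 9.94 = 19.42

19.42


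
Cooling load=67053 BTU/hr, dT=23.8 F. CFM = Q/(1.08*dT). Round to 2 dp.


CFM = 67053 / (1.08 * 23.8) = 2608.66

2608.66 CFM


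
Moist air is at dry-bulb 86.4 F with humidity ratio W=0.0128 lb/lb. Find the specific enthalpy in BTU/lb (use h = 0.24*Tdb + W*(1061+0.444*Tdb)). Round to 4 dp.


h = 0.24*86.4 + 0.0128*(1061+0.444*86.4) = 34.8078 BTU/lb

34.8078 BTU/lb


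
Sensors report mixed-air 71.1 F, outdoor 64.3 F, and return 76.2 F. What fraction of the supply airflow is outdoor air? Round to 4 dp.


frac = (71.1 - 76.2) / (64.3 - 76.2) = 0.4286

0.4286


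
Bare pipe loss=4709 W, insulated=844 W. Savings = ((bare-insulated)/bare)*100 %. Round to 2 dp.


Savings = ((4709-844)/4709)*100 = 82.08 %

82.08 %


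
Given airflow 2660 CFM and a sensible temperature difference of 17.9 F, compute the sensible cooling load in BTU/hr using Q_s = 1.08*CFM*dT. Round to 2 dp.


Q = 1.08 * 2660 * 17.9 = 51423.12 BTU/hr

51423.12 BTU/hr


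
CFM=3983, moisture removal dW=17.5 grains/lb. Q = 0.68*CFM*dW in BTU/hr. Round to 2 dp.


Q = 0.68 * 3983 * 17.5 = 47397.70 BTU/hr

47397.70 BTU/hr


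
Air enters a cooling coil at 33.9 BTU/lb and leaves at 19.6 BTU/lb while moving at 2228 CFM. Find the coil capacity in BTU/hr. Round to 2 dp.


Q = 4.5 * 2228 * (33.9 - 19.6) = 143371.80 BTU/hr

143371.80 BTU/hr


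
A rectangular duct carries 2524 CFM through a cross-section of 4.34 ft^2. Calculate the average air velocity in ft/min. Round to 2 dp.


V = 2524 / 4.34 = 581.57 ft/min

581.57 ft/min


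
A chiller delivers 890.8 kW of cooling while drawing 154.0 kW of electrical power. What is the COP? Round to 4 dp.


COP = 890.8 / 154.0 = 5.7844

5.7844


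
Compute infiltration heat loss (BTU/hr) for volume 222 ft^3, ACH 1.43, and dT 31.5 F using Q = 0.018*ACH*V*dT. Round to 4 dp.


Q = 0.018 * 1.43 * 222 * 31.5 = 179.9998 BTU/hr

179.9998 BTU/hr


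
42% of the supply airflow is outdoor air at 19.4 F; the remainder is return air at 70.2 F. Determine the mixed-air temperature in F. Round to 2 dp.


T_mix = 0.42*19.4 + 0.58*70.2 = 48.86 F

48.86 F


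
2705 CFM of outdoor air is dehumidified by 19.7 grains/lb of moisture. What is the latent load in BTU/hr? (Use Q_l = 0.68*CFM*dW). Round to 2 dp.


Q = 0.68 * 2705 * 19.7 = 36236.18 BTU/hr

36236.18 BTU/hr


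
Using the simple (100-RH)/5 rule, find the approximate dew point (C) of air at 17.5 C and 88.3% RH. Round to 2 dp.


Td = 17.5 - (100-88.3)/5 = 15.16 C

15.16 C


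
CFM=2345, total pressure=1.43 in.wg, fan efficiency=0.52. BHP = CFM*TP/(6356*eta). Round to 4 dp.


BHP = 2345 * 1.43 / (6356 * 0.52) = 1.0146 hp

1.0146 hp


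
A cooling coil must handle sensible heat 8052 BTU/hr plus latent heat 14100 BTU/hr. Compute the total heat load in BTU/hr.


Qt = 8052 + 14100 = 22152 BTU/hr

22152 BTU/hr


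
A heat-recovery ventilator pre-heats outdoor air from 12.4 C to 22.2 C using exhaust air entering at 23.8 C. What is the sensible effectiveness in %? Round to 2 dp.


eff = (22.2-12.4)/(23.8-12.4)*100 = 85.96 %

85.96 %


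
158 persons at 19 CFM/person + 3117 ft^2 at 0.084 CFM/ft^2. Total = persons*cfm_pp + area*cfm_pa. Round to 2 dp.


Total = 158*19 + 3117*0.084 = 3263.83 CFM

3263.83 CFM


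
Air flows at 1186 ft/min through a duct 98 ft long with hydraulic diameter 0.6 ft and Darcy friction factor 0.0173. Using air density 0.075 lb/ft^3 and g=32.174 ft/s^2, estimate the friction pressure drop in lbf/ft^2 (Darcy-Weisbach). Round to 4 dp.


v_fps = 1186/60 = 19.7667 ft/s
dp = 0.0173*(98/0.6)*0.075*19.7667^2/(2*32.174) = 1.2868 lbf/ft^2

1.2868 lbf/ft^2


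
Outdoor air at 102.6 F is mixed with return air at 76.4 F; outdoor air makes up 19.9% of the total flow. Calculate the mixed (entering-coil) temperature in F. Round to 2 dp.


T_mix = 76.4 + (19.9/100)*(102.6-76.4) = 81.61 F

81.61 F


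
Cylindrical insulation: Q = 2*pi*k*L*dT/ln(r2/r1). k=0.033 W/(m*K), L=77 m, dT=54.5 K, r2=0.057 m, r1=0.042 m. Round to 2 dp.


Q = 2*pi*0.033*77*54.5/ln(0.057/0.042) = 2849.30 W

2849.30 W


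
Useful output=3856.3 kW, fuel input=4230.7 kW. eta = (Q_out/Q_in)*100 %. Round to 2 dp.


eta = (3856.3/4230.7)*100 = 91.15 %

91.15 %


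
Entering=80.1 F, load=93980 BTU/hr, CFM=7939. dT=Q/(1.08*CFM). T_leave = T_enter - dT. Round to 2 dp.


dT = 93980/(1.08*7939) = 10.9609
T_leave = 80.1 - 10.9609 = 69.14 F

69.14 F


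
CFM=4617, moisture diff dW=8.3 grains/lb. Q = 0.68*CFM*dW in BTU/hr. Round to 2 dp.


Q = 0.68 * 4617 * 8.3 = 26058.35 BTU/hr

26058.35 BTU/hr


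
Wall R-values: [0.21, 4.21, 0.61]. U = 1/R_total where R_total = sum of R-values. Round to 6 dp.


R_total = 0.21 + 4.21 + 0.61 = 5.03
U = 1/5.03 = 0.198807

0.198807


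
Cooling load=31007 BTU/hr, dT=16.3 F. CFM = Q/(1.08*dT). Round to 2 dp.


CFM = 31007 / (1.08 * 16.3) = 1761.36

1761.36 CFM


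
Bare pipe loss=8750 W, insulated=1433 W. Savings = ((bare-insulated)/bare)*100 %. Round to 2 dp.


Savings = ((8750-1433)/8750)*100 = 83.62 %

83.62 %


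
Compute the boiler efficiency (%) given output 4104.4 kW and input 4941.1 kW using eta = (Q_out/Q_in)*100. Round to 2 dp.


eta = (4104.4/4941.1)*100 = 83.07 %

83.07 %


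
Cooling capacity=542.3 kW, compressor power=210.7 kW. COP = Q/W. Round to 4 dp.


COP = 542.3 / 210.7 = 2.5738

2.5738


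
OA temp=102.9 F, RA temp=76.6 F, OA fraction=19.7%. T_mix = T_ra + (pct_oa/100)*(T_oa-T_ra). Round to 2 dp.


T_mix = 76.6 + (19.7/100)*(102.9-76.6) = 81.78 F

81.78 F


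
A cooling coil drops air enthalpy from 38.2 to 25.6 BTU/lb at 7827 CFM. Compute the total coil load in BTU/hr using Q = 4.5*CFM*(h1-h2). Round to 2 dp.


Q = 4.5 * 7827 * (38.2 - 25.6) = 443790.90 BTU/hr

443790.90 BTU/hr


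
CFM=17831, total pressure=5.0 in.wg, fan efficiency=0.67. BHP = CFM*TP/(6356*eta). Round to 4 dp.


BHP = 17831 * 5.0 / (6356 * 0.67) = 20.9357 hp

20.9357 hp


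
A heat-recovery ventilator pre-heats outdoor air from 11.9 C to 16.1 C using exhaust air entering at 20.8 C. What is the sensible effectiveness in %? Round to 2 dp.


eff = (16.1-11.9)/(20.8-11.9)*100 = 47.19 %

47.19 %


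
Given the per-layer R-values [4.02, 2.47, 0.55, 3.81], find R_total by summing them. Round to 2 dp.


R_total = 4.02 + 2.47 + 0.55 + 3.81 = 10.85

10.85


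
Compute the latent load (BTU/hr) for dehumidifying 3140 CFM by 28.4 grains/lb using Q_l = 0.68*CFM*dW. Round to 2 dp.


Q = 0.68 * 3140 * 28.4 = 60639.68 BTU/hr

60639.68 BTU/hr


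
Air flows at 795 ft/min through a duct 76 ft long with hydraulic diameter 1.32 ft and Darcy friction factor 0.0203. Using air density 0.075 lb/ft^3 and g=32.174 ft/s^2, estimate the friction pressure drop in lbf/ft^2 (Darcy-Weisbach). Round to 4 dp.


v_fps = 795/60 = 13.25 ft/s
dp = 0.0203*(76/1.32)*0.075*13.25^2/(2*32.174) = 0.2392 lbf/ft^2

0.2392 lbf/ft^2


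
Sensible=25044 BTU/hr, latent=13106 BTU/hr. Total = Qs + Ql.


Qt = 25044 + 13106 = 38150 BTU/hr

38150 BTU/hr


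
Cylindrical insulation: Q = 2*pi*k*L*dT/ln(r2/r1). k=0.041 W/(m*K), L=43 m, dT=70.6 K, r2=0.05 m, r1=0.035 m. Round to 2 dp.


Q = 2*pi*0.041*43*70.6/ln(0.05/0.035) = 2192.62 W

2192.62 W


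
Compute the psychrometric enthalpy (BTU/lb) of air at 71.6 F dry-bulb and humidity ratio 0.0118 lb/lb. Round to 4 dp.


h = 0.24*71.6 + 0.0118*(1061+0.444*71.6) = 30.0789 BTU/lb

30.0789 BTU/lb


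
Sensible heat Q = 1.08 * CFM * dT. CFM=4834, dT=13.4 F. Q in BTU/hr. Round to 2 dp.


Q = 1.08 * 4834 * 13.4 = 69957.65 BTU/hr

69957.65 BTU/hr


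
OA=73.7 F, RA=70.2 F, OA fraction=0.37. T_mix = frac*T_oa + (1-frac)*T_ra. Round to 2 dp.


T_mix = 0.37*73.7 + 0.63*70.2 = 71.50 F

71.50 F


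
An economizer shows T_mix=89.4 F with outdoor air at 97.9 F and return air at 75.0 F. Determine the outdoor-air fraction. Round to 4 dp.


frac = (89.4 - 75.0) / (97.9 - 75.0) = 0.6288

0.6288


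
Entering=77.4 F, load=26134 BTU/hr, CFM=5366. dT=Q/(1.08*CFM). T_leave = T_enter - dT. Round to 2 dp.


dT = 26134/(1.08*5366) = 4.5095
T_leave = 77.4 - 4.5095 = 72.89 F

72.89 F


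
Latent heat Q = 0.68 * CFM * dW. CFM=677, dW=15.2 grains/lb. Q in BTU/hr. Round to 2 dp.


Q = 0.68 * 677 * 15.2 = 6997.47 BTU/hr

6997.47 BTU/hr


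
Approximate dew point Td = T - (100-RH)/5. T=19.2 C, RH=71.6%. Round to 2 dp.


Td = 19.2 - (100-71.6)/5 = 13.52 C

13.52 C


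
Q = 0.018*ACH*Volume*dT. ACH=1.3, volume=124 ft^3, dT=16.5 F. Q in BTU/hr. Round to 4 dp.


Q = 0.018 * 1.3 * 124 * 16.5 = 47.8764 BTU/hr

47.8764 BTU/hr


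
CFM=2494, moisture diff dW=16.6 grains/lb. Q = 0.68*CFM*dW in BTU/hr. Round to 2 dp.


Q = 0.68 * 2494 * 16.6 = 28152.27 BTU/hr

28152.27 BTU/hr


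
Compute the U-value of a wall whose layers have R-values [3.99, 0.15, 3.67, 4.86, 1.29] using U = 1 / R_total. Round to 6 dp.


R_total = 3.99 + 0.15 + 3.67 + 4.86 + 1.29 = 13.96
U = 1/13.96 = 0.071633

0.071633


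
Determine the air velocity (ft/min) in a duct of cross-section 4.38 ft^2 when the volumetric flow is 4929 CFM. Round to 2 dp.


V = 4929 / 4.38 = 1125.34 ft/min

1125.34 ft/min


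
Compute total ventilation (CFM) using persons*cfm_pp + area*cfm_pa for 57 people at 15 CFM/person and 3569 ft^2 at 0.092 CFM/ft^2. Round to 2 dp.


Total = 57*15 + 3569*0.092 = 1183.35 CFM

1183.35 CFM


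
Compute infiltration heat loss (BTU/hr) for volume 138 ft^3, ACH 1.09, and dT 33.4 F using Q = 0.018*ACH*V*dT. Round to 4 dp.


Q = 0.018 * 1.09 * 138 * 33.4 = 90.4325 BTU/hr

90.4325 BTU/hr


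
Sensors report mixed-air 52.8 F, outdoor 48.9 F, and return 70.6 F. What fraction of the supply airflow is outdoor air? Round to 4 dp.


frac = (52.8 - 70.6) / (48.9 - 70.6) = 0.8203

0.8203


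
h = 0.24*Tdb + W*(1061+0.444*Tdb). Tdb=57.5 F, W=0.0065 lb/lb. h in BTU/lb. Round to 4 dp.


h = 0.24*57.5 + 0.0065*(1061+0.444*57.5) = 20.8624 BTU/lb

20.8624 BTU/lb


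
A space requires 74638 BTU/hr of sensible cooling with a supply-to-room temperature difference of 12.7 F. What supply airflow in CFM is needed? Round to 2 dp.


CFM = 74638 / (1.08 * 12.7) = 5441.67

5441.67 CFM


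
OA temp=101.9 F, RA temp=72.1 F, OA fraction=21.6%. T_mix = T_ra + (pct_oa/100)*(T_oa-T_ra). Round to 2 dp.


T_mix = 72.1 + (21.6/100)*(101.9-72.1) = 78.54 F

78.54 F


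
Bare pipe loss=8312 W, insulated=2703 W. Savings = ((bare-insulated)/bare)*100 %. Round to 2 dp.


Savings = ((8312-2703)/8312)*100 = 67.48 %

67.48 %


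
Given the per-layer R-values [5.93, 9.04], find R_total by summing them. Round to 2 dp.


R_total = 5.93 + 9.04 = 14.97

14.97


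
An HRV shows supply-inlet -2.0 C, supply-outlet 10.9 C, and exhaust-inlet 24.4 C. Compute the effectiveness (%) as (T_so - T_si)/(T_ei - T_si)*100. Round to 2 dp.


eff = (10.9-(-2.0))/(24.4-(-2.0))*100 = 48.86 %

48.86 %


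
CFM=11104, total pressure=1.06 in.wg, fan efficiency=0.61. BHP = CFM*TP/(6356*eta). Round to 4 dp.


BHP = 11104 * 1.06 / (6356 * 0.61) = 3.0358 hp

3.0358 hp


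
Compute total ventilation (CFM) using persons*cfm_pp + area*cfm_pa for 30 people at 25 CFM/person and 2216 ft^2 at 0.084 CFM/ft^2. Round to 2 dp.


Total = 30*25 + 2216*0.084 = 936.14 CFM

936.14 CFM


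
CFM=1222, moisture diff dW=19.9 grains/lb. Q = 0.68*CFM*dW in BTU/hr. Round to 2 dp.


Q = 0.68 * 1222 * 19.9 = 16536.10 BTU/hr

16536.10 BTU/hr


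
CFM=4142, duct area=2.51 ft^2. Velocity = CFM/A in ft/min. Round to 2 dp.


V = 4142 / 2.51 = 1650.20 ft/min

1650.20 ft/min


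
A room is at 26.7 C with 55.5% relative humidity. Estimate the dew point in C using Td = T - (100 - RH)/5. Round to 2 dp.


Td = 26.7 - (100-55.5)/5 = 17.80 C

17.80 C


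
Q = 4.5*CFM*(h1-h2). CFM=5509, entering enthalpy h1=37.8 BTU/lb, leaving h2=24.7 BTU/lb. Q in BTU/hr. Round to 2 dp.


Q = 4.5 * 5509 * (37.8 - 24.7) = 324755.55 BTU/hr

324755.55 BTU/hr


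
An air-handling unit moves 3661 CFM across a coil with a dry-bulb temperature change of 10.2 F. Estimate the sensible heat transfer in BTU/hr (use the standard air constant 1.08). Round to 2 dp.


Q = 1.08 * 3661 * 10.2 = 40329.58 BTU/hr

40329.58 BTU/hr


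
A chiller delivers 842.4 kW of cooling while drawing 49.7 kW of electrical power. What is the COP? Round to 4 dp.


COP = 842.4 / 49.7 = 16.9497

16.9497


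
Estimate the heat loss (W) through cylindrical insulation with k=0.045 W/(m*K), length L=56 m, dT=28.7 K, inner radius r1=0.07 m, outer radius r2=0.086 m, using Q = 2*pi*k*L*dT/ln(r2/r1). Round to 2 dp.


Q = 2*pi*0.045*56*28.7/ln(0.086/0.07) = 2207.53 W

2207.53 W


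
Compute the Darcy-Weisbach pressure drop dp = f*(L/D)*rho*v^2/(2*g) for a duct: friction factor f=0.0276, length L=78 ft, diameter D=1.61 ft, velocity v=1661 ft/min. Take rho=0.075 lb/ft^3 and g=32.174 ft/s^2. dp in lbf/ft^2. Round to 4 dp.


v_fps = 1661/60 = 27.6833 ft/s
dp = 0.0276*(78/1.61)*0.075*27.6833^2/(2*32.174) = 1.1944 lbf/ft^2

1.1944 lbf/ft^2


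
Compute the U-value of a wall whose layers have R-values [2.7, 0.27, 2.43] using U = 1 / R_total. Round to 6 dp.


R_total = 2.7 + 0.27 + 2.43 = 5.40
U = 1/5.40 = 0.185185

0.185185


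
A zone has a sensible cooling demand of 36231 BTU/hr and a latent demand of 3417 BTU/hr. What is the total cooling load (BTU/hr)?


Qt = 36231 + 3417 = 39648 BTU/hr

39648 BTU/hr


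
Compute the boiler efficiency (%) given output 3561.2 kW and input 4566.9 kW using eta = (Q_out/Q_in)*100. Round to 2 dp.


eta = (3561.2/4566.9)*100 = 77.98 %

77.98 %


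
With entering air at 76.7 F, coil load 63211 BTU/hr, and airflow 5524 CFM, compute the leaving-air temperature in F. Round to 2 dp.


dT = 63211/(1.08*5524) = 10.5953
T_leave = 76.7 - 10.5953 = 66.10 F

66.10 F


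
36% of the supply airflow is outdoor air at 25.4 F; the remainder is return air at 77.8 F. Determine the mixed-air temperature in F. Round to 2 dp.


T_mix = 0.36*25.4 + 0.64*77.8 = 58.94 F

58.94 F


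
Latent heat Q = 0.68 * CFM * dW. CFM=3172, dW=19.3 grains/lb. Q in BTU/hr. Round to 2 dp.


Q = 0.68 * 3172 * 19.3 = 41629.33 BTU/hr

41629.33 BTU/hr


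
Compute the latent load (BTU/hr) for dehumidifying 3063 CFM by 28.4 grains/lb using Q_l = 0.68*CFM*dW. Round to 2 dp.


Q = 0.68 * 3063 * 28.4 = 59152.66 BTU/hr

59152.66 BTU/hr


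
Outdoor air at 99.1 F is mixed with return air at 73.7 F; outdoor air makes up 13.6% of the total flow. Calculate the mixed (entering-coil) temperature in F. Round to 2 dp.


T_mix = 73.7 + (13.6/100)*(99.1-73.7) = 77.15 F

77.15 F


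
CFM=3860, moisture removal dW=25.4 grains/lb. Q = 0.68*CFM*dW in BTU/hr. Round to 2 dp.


Q = 0.68 * 3860 * 25.4 = 66669.92 BTU/hr

66669.92 BTU/hr


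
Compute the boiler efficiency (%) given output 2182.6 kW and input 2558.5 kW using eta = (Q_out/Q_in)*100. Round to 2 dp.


eta = (2182.6/2558.5)*100 = 85.31 %

85.31 %


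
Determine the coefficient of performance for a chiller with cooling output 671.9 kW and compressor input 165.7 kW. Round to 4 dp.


COP = 671.9 / 165.7 = 4.0549

4.0549


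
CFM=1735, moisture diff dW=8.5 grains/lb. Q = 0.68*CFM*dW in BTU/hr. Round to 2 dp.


Q = 0.68 * 1735 * 8.5 = 10028.30 BTU/hr

10028.30 BTU/hr


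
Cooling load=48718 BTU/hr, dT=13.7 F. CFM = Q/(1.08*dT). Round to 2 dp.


CFM = 48718 / (1.08 * 13.7) = 3292.65

3292.65 CFM


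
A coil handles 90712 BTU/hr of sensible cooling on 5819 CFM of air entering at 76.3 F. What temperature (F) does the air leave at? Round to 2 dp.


dT = 90712/(1.08*5819) = 14.4342
T_leave = 76.3 - 14.4342 = 61.87 F

61.87 F


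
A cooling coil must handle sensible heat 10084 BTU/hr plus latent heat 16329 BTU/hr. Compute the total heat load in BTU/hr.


Qt = 10084 + 16329 = 26413 BTU/hr

26413 BTU/hr


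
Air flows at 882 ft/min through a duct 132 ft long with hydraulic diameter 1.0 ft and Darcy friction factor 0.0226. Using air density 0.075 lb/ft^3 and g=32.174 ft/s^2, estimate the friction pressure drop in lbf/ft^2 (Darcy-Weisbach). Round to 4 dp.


v_fps = 882/60 = 14.7 ft/s
dp = 0.0226*(132/1.0)*0.075*14.7^2/(2*32.174) = 0.7514 lbf/ft^2

0.7514 lbf/ft^2


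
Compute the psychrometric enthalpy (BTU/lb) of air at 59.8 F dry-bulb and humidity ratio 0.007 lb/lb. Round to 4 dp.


h = 0.24*59.8 + 0.007*(1061+0.444*59.8) = 21.9649 BTU/lb

21.9649 BTU/lb


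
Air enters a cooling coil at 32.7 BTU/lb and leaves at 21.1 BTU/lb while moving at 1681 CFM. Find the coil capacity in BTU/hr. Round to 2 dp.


Q = 4.5 * 1681 * (32.7 - 21.1) = 87748.20 BTU/hr

87748.20 BTU/hr


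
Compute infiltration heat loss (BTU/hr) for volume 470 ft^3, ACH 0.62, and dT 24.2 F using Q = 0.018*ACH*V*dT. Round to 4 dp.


Q = 0.018 * 0.62 * 470 * 24.2 = 126.9338 BTU/hr

126.9338 BTU/hr


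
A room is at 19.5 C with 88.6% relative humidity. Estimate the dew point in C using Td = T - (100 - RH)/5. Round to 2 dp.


Td = 19.5 - (100-88.6)/5 = 17.22 C

17.22 C


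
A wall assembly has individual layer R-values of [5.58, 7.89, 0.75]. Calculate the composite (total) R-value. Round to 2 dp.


R_total = 5.58 + 7.89 + 0.75 = 14.22

14.22


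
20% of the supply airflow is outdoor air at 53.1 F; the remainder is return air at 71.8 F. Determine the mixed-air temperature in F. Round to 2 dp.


T_mix = 0.2*53.1 + 0.8*71.8 = 68.06 F

68.06 F


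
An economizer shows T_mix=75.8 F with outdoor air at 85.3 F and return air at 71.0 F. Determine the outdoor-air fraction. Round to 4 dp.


frac = (75.8 - 71.0) / (85.3 - 71.0) = 0.3357

0.3357


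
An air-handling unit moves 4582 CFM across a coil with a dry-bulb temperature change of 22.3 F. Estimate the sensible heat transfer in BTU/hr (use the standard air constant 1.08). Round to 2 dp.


Q = 1.08 * 4582 * 22.3 = 110352.89 BTU/hr

110352.89 BTU/hr


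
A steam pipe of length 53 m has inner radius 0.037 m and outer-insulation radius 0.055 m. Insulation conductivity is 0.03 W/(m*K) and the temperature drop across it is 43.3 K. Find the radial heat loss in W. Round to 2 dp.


Q = 2*pi*0.03*53*43.3/ln(0.055/0.037) = 1091.23 W

1091.23 W


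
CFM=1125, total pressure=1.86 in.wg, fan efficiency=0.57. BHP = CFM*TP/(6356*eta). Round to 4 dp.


BHP = 1125 * 1.86 / (6356 * 0.57) = 0.5776 hp

0.5776 hp


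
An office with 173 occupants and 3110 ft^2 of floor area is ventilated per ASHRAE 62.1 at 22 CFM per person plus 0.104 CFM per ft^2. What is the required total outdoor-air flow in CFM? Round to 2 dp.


Total = 173*22 + 3110*0.104 = 4129.44 CFM

4129.44 CFM


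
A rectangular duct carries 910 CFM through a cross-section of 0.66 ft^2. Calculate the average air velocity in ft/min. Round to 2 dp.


V = 910 / 0.66 = 1378.79 ft/min

1378.79 ft/min


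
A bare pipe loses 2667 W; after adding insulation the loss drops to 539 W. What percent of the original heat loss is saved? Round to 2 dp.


Savings = ((2667-539)/2667)*100 = 79.79 %

79.79 %


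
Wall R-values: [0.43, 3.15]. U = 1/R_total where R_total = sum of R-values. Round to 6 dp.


R_total = 0.43 + 3.15 = 3.58
U = 1/3.58 = 0.279330

0.279330


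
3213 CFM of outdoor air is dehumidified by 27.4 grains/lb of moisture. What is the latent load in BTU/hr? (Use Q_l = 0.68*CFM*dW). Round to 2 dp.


Q = 0.68 * 3213 * 27.4 = 59864.62 BTU/hr

59864.62 BTU/hr


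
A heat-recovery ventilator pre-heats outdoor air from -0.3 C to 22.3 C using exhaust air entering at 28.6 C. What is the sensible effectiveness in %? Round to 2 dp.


eff = (22.3-(-0.3))/(28.6-(-0.3))*100 = 78.20 %

78.20 %


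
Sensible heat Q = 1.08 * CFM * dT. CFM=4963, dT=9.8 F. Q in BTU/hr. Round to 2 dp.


Q = 1.08 * 4963 * 9.8 = 52528.39 BTU/hr

52528.39 BTU/hr


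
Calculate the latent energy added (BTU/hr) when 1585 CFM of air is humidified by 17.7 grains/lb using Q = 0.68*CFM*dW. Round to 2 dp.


Q = 0.68 * 1585 * 17.7 = 19077.06 BTU/hr

19077.06 BTU/hr


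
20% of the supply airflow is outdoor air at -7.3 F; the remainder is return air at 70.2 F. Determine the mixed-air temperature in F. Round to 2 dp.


T_mix = 0.2*(-7.3) + 0.8*70.2 = 54.70 F

54.70 F


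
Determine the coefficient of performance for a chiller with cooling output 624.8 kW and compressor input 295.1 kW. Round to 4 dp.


COP = 624.8 / 295.1 = 2.1172

2.1172


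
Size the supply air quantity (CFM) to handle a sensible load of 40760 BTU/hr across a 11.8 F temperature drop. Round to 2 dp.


CFM = 40760 / (1.08 * 11.8) = 3198.37

3198.37 CFM


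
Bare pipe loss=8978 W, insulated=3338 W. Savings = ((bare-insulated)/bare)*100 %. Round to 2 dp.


Savings = ((8978-3338)/8978)*100 = 62.82 %

62.82 %


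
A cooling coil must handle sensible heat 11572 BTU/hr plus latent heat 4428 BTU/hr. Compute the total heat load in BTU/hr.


Qt = 11572 + 4428 = 16000 BTU/hr

16000 BTU/hr


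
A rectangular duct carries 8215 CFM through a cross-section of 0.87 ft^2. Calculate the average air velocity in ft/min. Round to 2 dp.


V = 8215 / 0.87 = 9442.53 ft/min

9442.53 ft/min


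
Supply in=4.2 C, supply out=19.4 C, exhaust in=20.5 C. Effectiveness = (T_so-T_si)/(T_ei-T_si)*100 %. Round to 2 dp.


eff = (19.4-4.2)/(20.5-4.2)*100 = 93.25 %

93.25 %


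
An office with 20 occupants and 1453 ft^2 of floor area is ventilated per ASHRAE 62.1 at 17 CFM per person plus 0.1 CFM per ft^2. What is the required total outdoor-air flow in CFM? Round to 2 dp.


Total = 20*17 + 1453*0.1 = 485.30 CFM

485.30 CFM


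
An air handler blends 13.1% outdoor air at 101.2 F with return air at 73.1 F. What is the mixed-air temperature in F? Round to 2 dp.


T_mix = 73.1 + (13.1/100)*(101.2-73.1) = 76.78 F

76.78 F


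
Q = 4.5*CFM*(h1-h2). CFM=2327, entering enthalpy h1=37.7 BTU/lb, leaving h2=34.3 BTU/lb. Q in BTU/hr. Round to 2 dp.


Q = 4.5 * 2327 * (37.7 - 34.3) = 35603.10 BTU/hr

35603.10 BTU/hr


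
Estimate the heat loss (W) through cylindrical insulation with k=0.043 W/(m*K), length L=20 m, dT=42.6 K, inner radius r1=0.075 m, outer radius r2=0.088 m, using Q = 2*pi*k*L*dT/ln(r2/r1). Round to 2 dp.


Q = 2*pi*0.043*20*42.6/ln(0.088/0.075) = 1440.05 W

1440.05 W


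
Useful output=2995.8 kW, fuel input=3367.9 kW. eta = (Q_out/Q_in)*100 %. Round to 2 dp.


eta = (2995.8/3367.9)*100 = 88.95 %

88.95 %


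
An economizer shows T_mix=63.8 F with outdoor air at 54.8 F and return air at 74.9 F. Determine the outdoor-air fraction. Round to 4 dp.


frac = (63.8 - 74.9) / (54.8 - 74.9) = 0.5522

0.5522


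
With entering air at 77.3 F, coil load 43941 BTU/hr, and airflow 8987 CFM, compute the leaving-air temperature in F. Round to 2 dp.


dT = 43941/(1.08*8987) = 4.5272
T_leave = 77.3 - 4.5272 = 72.77 F

72.77 F


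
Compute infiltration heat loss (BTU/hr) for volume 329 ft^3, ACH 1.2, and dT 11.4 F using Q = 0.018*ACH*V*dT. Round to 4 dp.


Q = 0.018 * 1.2 * 329 * 11.4 = 81.0130 BTU/hr

81.0130 BTU/hr


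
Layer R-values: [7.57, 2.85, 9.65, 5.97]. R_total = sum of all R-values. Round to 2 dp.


R_total = 7.57 + 2.85 + 9.65 + 5.97 = 26.04

26.04


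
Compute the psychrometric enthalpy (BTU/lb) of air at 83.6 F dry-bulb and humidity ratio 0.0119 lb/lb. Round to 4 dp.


h = 0.24*83.6 + 0.0119*(1061+0.444*83.6) = 33.1316 BTU/lb

33.1316 BTU/lb


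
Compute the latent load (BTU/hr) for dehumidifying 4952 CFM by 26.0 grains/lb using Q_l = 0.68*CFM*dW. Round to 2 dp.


Q = 0.68 * 4952 * 26.0 = 87551.36 BTU/hr

87551.36 BTU/hr


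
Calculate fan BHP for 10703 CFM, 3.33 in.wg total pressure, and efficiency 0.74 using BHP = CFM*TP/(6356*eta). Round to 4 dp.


BHP = 10703 * 3.33 / (6356 * 0.74) = 7.5776 hp

7.5776 hp


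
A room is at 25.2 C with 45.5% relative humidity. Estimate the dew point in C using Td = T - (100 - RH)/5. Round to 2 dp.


Td = 25.2 - (100-45.5)/5 = 14.30 C

14.30 C


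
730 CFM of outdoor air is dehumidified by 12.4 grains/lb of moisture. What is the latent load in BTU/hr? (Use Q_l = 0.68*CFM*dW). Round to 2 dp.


Q = 0.68 * 730 * 12.4 = 6155.36 BTU/hr

6155.36 BTU/hr


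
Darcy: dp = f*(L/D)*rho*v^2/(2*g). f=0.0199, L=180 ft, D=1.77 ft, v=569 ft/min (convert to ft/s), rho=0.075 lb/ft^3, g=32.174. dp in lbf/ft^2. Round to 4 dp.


v_fps = 569/60 = 9.4833 ft/s
dp = 0.0199*(180/1.77)*0.075*9.4833^2/(2*32.174) = 0.2121 lbf/ft^2

0.2121 lbf/ft^2


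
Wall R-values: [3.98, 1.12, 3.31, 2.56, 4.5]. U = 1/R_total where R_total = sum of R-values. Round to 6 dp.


R_total = 3.98 + 1.12 + 3.31 + 2.56 + 4.5 = 15.47
U = 1/15.47 = 0.064641

0.064641


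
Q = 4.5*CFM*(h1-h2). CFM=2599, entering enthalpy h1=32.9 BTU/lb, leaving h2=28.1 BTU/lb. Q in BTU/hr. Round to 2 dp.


Q = 4.5 * 2599 * (32.9 - 28.1) = 56138.40 BTU/hr

56138.40 BTU/hr


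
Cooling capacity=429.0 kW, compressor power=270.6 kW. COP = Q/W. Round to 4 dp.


COP = 429.0 / 270.6 = 1.5854

1.5854


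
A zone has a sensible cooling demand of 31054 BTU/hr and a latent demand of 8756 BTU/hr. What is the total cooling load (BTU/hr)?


Qt = 31054 + 8756 = 39810 BTU/hr

39810 BTU/hr


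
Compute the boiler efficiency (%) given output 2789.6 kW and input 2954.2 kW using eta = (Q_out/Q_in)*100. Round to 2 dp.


eta = (2789.6/2954.2)*100 = 94.43 %

94.43 %


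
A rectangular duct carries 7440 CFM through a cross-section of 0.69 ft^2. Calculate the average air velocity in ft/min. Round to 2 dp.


V = 7440 / 0.69 = 10782.61 ft/min

10782.61 ft/min


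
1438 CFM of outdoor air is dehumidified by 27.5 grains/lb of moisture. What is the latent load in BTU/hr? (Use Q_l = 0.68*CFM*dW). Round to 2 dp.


Q = 0.68 * 1438 * 27.5 = 26890.60 BTU/hr

26890.60 BTU/hr


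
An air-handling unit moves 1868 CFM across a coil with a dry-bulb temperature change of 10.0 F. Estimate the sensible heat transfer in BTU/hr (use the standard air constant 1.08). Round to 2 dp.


Q = 1.08 * 1868 * 10.0 = 20174.40 BTU/hr

20174.40 BTU/hr


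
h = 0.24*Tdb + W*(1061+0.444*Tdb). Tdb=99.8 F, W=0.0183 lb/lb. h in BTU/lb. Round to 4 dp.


h = 0.24*99.8 + 0.0183*(1061+0.444*99.8) = 44.1792 BTU/lb

44.1792 BTU/lb


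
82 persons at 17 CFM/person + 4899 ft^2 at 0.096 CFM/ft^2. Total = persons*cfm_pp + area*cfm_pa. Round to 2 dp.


Total = 82*17 + 4899*0.096 = 1864.30 CFM

1864.30 CFM


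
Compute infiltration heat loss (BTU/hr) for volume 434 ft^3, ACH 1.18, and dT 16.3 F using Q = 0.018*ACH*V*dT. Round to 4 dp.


Q = 0.018 * 1.18 * 434 * 16.3 = 150.2560 BTU/hr

150.2560 BTU/hr


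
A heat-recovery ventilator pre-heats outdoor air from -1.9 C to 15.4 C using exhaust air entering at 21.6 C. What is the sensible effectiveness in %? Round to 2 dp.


eff = (15.4-(-1.9))/(21.6-(-1.9))*100 = 73.62 %

73.62 %


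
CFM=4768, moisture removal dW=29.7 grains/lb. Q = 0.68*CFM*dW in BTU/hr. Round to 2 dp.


Q = 0.68 * 4768 * 29.7 = 96294.53 BTU/hr

96294.53 BTU/hr


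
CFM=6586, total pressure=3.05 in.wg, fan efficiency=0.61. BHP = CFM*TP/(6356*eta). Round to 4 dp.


BHP = 6586 * 3.05 / (6356 * 0.61) = 5.1809 hp

5.1809 hp


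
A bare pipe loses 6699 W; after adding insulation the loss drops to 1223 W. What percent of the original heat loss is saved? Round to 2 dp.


Savings = ((6699-1223)/6699)*100 = 81.74 %

81.74 %


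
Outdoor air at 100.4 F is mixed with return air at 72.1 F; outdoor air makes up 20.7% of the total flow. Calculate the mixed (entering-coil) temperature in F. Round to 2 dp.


T_mix = 72.1 + (20.7/100)*(100.4-72.1) = 77.96 F

77.96 F


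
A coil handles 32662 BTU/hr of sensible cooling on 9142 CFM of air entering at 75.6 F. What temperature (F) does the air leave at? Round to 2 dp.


dT = 32662/(1.08*9142) = 3.3081
T_leave = 75.6 - 3.3081 = 72.29 F

72.29 F


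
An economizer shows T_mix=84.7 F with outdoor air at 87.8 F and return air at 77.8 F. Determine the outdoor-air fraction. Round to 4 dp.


frac = (84.7 - 77.8) / (87.8 - 77.8) = 0.6900

0.6900


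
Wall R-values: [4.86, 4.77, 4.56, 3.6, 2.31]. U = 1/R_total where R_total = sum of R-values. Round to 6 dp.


R_total = 4.86 + 4.77 + 4.56 + 3.6 + 2.31 = 20.10
U = 1/20.10 = 0.049751

0.049751


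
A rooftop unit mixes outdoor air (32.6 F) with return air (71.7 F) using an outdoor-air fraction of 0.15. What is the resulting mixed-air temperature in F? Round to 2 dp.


T_mix = 0.15*32.6 + 0.85*71.7 = 65.84 F

65.84 F


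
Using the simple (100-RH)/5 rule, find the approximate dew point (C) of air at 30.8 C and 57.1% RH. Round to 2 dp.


Td = 30.8 - (100-57.1)/5 = 22.22 C

22.22 C


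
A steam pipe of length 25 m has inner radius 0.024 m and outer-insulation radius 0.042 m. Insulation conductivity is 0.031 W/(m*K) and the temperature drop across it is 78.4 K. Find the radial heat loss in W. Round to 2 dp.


Q = 2*pi*0.031*25*78.4/ln(0.042/0.024) = 682.19 W

682.19 W


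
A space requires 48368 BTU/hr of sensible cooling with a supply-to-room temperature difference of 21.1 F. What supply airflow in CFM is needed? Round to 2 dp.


CFM = 48368 / (1.08 * 21.1) = 2122.52

2122.52 CFM


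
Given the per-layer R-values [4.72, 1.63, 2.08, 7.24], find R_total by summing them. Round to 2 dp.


R_total = 4.72 + 1.63 + 2.08 + 7.24 = 15.67

15.67


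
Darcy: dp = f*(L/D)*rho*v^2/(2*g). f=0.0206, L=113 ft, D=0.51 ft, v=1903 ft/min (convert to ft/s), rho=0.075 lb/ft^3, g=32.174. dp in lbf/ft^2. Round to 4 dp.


v_fps = 1903/60 = 31.7167 ft/s
dp = 0.0206*(113/0.51)*0.075*31.7167^2/(2*32.174) = 5.3515 lbf/ft^2

5.3515 lbf/ft^2
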